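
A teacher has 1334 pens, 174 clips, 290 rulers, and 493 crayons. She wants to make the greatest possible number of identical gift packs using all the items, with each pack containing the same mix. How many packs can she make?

The pack count must divide each quantity, so the greatest is gcd(1334, 174, 290, 493).
1334 = 2 × 23 × 29
174 = 2 × 3 × 29
290 = 2 × 5 × 29
493 = 17 × 29
gcd(1334, 174, 290, 493) = 29.

29 packs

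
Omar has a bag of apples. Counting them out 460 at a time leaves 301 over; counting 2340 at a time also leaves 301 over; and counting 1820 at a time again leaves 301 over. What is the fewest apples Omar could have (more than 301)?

N − 301 must be a common multiple of 460, 2340, and 1820.
460 = 2^2 × 5 × 23
2340 = 2^2 × 3^2 × 5 × 13
1820 = 2^2 × 5 × 7 × 13
LCM(460, 2340, 1820) = 2^2 × 3^2 × 5 × 7 × 13 × 23 = 376740.
Smallest N > 301 is LCM + 301 = 376740 + 301 = 377041.

377041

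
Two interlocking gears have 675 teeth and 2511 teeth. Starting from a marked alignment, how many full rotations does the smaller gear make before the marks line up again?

93 rotations

All finish a whole number of cycles simultaneously at t = LCM of the periods.
675 = 3^3 × 5^2
2511 = 3^4 × 31
LCM(675, 2511) = 3^4 × 5^2 × 31 = 62775.
Rotations for period 675: 62775 / 675 = 93.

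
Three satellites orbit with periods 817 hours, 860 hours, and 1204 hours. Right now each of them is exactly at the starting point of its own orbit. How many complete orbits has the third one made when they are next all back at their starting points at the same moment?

They are all back at their starting positions together after one LCM of the periods.
817 = 19 × 43
860 = 2^2 × 5 × 43
1204 = 2^2 × 7 × 43
LCM(817, 860, 1204) = 2^2 × 5 × 7 × 19 × 43 = 114380.
Orbits for period 1204: 114380 / 1204 = 95.

95 orbits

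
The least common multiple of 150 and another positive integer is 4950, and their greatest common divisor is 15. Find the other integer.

gcd × lcm = product of the two integers, so the other integer is (15 × 4950) / 150 = 495.

495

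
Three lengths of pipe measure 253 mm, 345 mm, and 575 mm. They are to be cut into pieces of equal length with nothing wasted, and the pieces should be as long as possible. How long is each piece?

23 mm

The greatest length dividing all of 253, 345, and 575 is their gcd.
253 = 11 × 23
345 = 3 × 5 × 23
575 = 5^2 × 23
gcd(253, 345, 575) = 23.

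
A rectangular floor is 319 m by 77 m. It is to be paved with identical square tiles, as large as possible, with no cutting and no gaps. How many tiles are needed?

Tile side = gcd(319, 77).
319 = 11 × 29
77 = 7 × 11
gcd(319, 77) = 11.
Tiles: (319/11) × (77/11) = 29 × 7 = 203.

203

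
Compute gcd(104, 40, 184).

8

104 = 2^3 × 13
40 = 2^3 × 5
184 = 2^3 × 23
gcd(104, 40, 184) = 2^3 = 8.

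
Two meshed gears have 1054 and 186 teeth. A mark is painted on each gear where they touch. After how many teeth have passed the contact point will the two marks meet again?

3162 teeth

The first simultaneous occurrence is after LCM of the individual periods.
1054 = 2 × 17 × 31
186 = 2 × 3 × 31
LCM(1054, 186) = 2 × 3 × 17 × 31 = 3162.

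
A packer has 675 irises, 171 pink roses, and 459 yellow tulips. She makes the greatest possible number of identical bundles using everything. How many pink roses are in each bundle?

Number of bundles = gcd(675, 171, 459).
675 = 3^3 × 5^2
171 = 3^2 × 19
459 = 3^3 × 17
gcd(675, 171, 459) = 3^2 = 9.
pink roses per bundle = 171 / 9 = 19.

19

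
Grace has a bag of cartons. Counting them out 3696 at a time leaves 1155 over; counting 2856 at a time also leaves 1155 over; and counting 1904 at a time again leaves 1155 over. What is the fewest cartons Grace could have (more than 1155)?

N − 1155 must be a common multiple of 3696, 2856, and 1904.
3696 = 2^4 × 3 × 7 × 11
2856 = 2^3 × 3 × 7 × 17
1904 = 2^4 × 7 × 17
LCM(3696, 2856, 1904) = 2^4 × 3 × 7 × 11 × 17 = 62832.
Smallest N > 1155 is LCM + 1155 = 62832 + 1155 = 63987.

63987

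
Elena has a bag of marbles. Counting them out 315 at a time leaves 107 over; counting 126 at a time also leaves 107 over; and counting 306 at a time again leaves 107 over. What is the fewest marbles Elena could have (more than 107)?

N − 107 must be a common multiple of 315, 126, and 306.
315 = 3^2 × 5 × 7
126 = 2 × 3^2 × 7
306 = 2 × 3^2 × 17
LCM(315, 126, 306) = 2 × 3^2 × 5 × 7 × 17 = 10710.
Smallest N > 107 is LCM + 107 = 10710 + 107 = 10817.

10817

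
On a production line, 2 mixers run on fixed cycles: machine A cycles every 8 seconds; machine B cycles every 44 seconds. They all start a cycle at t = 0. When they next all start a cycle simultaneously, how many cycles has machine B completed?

2 cycles

They are all back at their starting positions together after one LCM of the periods.
8 = 2^3
44 = 2^2 × 11
LCM(8, 44) = 2^3 × 11 = 88.
Cycles for period 44: 88 / 44 = 2.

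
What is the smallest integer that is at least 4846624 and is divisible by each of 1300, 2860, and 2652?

The integer must be a common multiple of 1300, 2860, and 2652, so a multiple of their LCM.
1300 = 2^2 × 5^2 × 13
2860 = 2^2 × 5 × 11 × 13
2652 = 2^2 × 3 × 13 × 17
LCM(1300, 2860, 2652) = 2^2 × 3 × 5^2 × 11 × 13 × 17 = 729300.
Smallest multiple of 729300 that is ≥ 4846624: ⌈4846624/729300⌉ × 729300 = 7 × 729300 = 5105100.

5105100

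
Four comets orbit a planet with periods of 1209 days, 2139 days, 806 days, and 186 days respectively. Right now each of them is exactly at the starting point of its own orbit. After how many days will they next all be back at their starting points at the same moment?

55614 days

The first simultaneous occurrence is after LCM of the individual periods.
1209 = 3 × 13 × 31
2139 = 3 × 23 × 31
806 = 2 × 13 × 31
186 = 2 × 3 × 31
LCM(1209, 2139, 806, 186) = 2 × 3 × 13 × 23 × 31 = 55614.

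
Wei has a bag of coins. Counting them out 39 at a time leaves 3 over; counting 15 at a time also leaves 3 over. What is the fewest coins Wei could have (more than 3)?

N − 3 must be a common multiple of 39 and 15.
39 = 3 × 13
15 = 3 × 5
LCM(39, 15) = 3 × 5 × 13 = 195.
Smallest N > 3 is LCM + 3 = 195 + 3 = 198.

198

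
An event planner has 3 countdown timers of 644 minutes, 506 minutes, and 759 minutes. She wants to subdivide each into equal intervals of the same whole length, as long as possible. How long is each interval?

The interval must divide each timer length; the longest such is the gcd.
644 = 2^2 × 7 × 23
506 = 2 × 11 × 23
759 = 3 × 11 × 23
gcd(644, 506, 759) = 23.

23 minutes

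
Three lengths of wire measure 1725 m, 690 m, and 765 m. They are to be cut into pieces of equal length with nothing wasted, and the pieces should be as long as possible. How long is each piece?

15 m

Each piece length must divide every original length, so the longest possible is gcd(1725, 690, 765).
1725 = 3 × 5^2 × 23
690 = 2 × 3 × 5 × 23
765 = 3^2 × 5 × 17
gcd(1725, 690, 765) = 3 × 5 = 15.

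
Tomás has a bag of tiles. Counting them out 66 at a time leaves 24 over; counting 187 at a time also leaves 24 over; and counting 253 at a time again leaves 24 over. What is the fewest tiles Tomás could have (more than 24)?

N − 24 must be a common multiple of 66, 187, and 253.
66 = 2 × 3 × 11
187 = 11 × 17
253 = 11 × 23
LCM(66, 187, 253) = 2 × 3 × 11 × 17 × 23 = 25806.
Smallest N > 24 is LCM + 24 = 25806 + 24 = 25830.

25830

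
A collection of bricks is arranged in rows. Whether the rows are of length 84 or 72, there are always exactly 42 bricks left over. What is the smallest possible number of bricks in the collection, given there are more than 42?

546

N − 42 must be a common multiple of 84 and 72.
84 = 2^2 × 3 × 7
72 = 2^3 × 3^2
LCM(84, 72) = 2^3 × 3^2 × 7 = 504.
Smallest N > 42 is LCM + 42 = 504 + 42 = 546.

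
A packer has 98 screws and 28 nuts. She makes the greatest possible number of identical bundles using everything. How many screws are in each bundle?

7

Number of bundles = gcd(98, 28).
98 = 2 × 7^2
28 = 2^2 × 7
gcd(98, 28) = 2 × 7 = 14.
screws per bundle = 98 / 14 = 7.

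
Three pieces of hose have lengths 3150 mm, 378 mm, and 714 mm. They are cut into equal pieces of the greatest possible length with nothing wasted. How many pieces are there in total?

101

Piece length = gcd(3150, 378, 714).
3150 = 2 × 3^2 × 5^2 × 7
378 = 2 × 3^3 × 7
714 = 2 × 3 × 7 × 17
gcd(3150, 378, 714) = 2 × 3 × 7 = 42.
Total pieces = 3150/42 + 378/42 + 714/42 = 75 + 9 + 17 = 101.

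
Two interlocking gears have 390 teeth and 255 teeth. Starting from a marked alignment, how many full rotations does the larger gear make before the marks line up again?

The first common completion time is the LCM of the periods.
390 = 2 × 3 × 5 × 13
255 = 3 × 5 × 17
LCM(390, 255) = 2 × 3 × 5 × 13 × 17 = 6630.
Rotations for period 390: 6630 / 390 = 17.

17 rotations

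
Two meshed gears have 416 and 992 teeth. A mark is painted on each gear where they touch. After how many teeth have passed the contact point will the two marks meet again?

12896 teeth

They coincide at every common multiple of the periods; the first is the LCM.
416 = 2^5 × 13
992 = 2^5 × 31
LCM(416, 992) = 2^5 × 13 × 31 = 12896.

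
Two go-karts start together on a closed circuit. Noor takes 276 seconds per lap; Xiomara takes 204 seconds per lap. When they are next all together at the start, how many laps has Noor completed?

17 laps

They are all back at their starting positions together after one LCM of the periods.
276 = 2^2 × 3 × 23
204 = 2^2 × 3 × 17
LCM(276, 204) = 2^2 × 3 × 17 × 23 = 4692.
Laps for period 276: 4692 / 276 = 17.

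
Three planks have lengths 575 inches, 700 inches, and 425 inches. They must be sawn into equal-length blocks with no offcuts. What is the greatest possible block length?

25 inches

This is the greatest common divisor of 575, 700, and 425.
575 = 5^2 × 23
700 = 2^2 × 5^2 × 7
425 = 5^2 × 17
gcd(575, 700, 425) = 5^2 = 25.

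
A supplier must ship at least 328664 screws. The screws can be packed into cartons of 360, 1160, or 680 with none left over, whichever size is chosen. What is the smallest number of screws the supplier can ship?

354960

The number of screws must be a common multiple of 360, 1160, and 680, so a multiple of their LCM.
360 = 2^3 × 3^2 × 5
1160 = 2^3 × 5 × 29
680 = 2^3 × 5 × 17
LCM(360, 1160, 680) = 2^3 × 3^2 × 5 × 17 × 29 = 177480.
Smallest multiple of 177480 that is ≥ 328664: ⌈328664/177480⌉ × 177480 = 2 × 177480 = 354960.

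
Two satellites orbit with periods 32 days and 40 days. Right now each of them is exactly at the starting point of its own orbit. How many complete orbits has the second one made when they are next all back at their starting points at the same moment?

All finish a whole number of cycles simultaneously at t = LCM of the periods.
32 = 2^5
40 = 2^3 × 5
LCM(32, 40) = 2^5 × 5 = 160.
Orbits for period 40: 160 / 40 = 4.

4 orbits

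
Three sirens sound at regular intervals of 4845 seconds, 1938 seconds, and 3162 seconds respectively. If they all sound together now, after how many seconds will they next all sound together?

300390 seconds

The first simultaneous occurrence is after LCM of the individual periods.
4845 = 3 × 5 × 17 × 19
1938 = 2 × 3 × 17 × 19
3162 = 2 × 3 × 17 × 31
LCM(4845, 1938, 3162) = 2 × 3 × 5 × 17 × 19 × 31 = 300390.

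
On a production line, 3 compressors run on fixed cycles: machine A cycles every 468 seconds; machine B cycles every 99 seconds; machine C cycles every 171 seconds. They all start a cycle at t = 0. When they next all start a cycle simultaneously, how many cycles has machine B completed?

They are all back at their starting positions together after one LCM of the periods.
468 = 2^2 × 3^2 × 13
99 = 3^2 × 11
171 = 3^2 × 19
LCM(468, 99, 171) = 2^2 × 3^2 × 11 × 13 × 19 = 97812.
Cycles for period 99: 97812 / 99 = 988.

988 cycles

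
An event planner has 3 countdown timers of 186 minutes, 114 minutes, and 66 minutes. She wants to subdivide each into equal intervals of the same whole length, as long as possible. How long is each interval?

The interval must divide each timer length; the longest such is the gcd.
186 = 2 × 3 × 31
114 = 2 × 3 × 19
66 = 2 × 3 × 11
gcd(186, 114, 66) = 2 × 3 = 6.

6 minutes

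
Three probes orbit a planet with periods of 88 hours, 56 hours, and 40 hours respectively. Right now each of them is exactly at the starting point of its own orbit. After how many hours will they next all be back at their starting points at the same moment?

We need the least common multiple of the intervals.
88 = 2^3 × 11
56 = 2^3 × 7
40 = 2^3 × 5
LCM(88, 56, 40) = 2^3 × 5 × 7 × 11 = 3080.

3080 hours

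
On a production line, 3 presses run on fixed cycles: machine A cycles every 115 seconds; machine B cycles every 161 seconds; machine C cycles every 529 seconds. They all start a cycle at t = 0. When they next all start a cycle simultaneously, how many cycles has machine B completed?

115 cycles

The first common completion time is the LCM of the periods.
115 = 5 × 23
161 = 7 × 23
529 = 23^2
LCM(115, 161, 529) = 5 × 7 × 23^2 = 18515.
Cycles for period 161: 18515 / 161 = 115.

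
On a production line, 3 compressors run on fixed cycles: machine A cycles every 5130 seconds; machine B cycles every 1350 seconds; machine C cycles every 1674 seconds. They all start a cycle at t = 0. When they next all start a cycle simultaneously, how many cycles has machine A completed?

All finish a whole number of cycles simultaneously at t = LCM of the periods.
5130 = 2 × 3^3 × 5 × 19
1350 = 2 × 3^3 × 5^2
1674 = 2 × 3^3 × 31
LCM(5130, 1350, 1674) = 2 × 3^3 × 5^2 × 19 × 31 = 795150.
Cycles for period 5130: 795150 / 5130 = 155.

155 cycles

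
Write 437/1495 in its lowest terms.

19/65

437 = 19 × 23
1495 = 5 × 13 × 23
gcd(437, 1495) = 23.
Divide numerator and denominator by 23: 437/1495 = 19/65.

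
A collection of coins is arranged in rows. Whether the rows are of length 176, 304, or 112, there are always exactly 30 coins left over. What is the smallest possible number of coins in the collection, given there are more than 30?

23438

N − 30 must be a common multiple of 176, 304, and 112.
176 = 2^4 × 11
304 = 2^4 × 19
112 = 2^4 × 7
LCM(176, 304, 112) = 2^4 × 7 × 11 × 19 = 23408.
Smallest N > 30 is LCM + 30 = 23408 + 30 = 23438.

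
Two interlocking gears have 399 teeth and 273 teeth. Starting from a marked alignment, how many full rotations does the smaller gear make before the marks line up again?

All finish a whole number of cycles simultaneously at t = LCM of the periods.
399 = 3 × 7 × 19
273 = 3 × 7 × 13
LCM(399, 273) = 3 × 7 × 13 × 19 = 5187.
Rotations for period 273: 5187 / 273 = 19.

19 rotations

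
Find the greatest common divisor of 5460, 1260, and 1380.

60

5460 = 2^2 × 3 × 5 × 7 × 13
1260 = 2^2 × 3^2 × 5 × 7
1380 = 2^2 × 3 × 5 × 23
gcd(5460, 1260, 1380) = 2^2 × 3 × 5 = 60.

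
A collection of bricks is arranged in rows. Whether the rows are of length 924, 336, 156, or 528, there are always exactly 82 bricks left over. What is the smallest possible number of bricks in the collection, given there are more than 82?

48130

N − 82 must be a common multiple of 924, 336, 156, and 528.
924 = 2^2 × 3 × 7 × 11
336 = 2^4 × 3 × 7
156 = 2^2 × 3 × 13
528 = 2^4 × 3 × 11
LCM(924, 336, 156, 528) = 2^4 × 3 × 7 × 11 × 13 = 48048.
Smallest N > 82 is LCM + 82 = 48048 + 82 = 48130.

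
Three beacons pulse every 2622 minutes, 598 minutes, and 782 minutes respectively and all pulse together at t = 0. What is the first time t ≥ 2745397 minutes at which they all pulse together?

2897310 minutes

Joint pulses occur at multiples of LCM(2622, 598, 782).
2622 = 2 × 3 × 19 × 23
598 = 2 × 13 × 23
782 = 2 × 17 × 23
LCM(2622, 598, 782) = 2 × 3 × 13 × 17 × 19 × 23 = 579462.
Smallest multiple of 579462 that is ≥ 2745397: ⌈2745397/579462⌉ × 579462 = 5 × 579462 = 2897310.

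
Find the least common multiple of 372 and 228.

372 = 2^2 × 3 × 31
228 = 2^2 × 3 × 19
LCM(372, 228) = 2^2 × 3 × 19 × 31 = 7068.

7068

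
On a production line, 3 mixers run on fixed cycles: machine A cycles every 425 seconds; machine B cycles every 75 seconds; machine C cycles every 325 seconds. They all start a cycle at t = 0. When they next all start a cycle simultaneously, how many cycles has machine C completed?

51 cycles

All finish a whole number of cycles simultaneously at t = LCM of the periods.
425 = 5^2 × 17
75 = 3 × 5^2
325 = 5^2 × 13
LCM(425, 75, 325) = 3 × 5^2 × 13 × 17 = 16575.
Cycles for period 325: 16575 / 325 = 51.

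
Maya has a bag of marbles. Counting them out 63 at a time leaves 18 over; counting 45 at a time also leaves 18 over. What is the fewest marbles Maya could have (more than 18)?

333

N − 18 must be a common multiple of 63 and 45.
63 = 3^2 × 7
45 = 3^2 × 5
LCM(63, 45) = 3^2 × 5 × 7 = 315.
Smallest N > 18 is LCM + 18 = 315 + 18 = 333.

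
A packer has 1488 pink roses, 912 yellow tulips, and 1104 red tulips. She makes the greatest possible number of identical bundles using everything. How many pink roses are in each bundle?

31

Number of bundles = gcd(1488, 912, 1104).
1488 = 2^4 × 3 × 31
912 = 2^4 × 3 × 19
1104 = 2^4 × 3 × 23
gcd(1488, 912, 1104) = 2^4 × 3 = 48.
pink roses per bundle = 1488 / 48 = 31.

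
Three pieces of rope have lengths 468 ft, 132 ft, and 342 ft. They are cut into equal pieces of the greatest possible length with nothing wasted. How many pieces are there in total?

Piece length = gcd(468, 132, 342).
468 = 2^2 × 3^2 × 13
132 = 2^2 × 3 × 11
342 = 2 × 3^2 × 19
gcd(468, 132, 342) = 2 × 3 = 6.
Total pieces = 468/6 + 132/6 + 342/6 = 78 + 22 + 57 = 157.

157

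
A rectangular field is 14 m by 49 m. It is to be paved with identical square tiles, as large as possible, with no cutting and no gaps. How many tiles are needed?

Tile side = gcd(14, 49).
14 = 2 × 7
49 = 7^2
gcd(14, 49) = 7.
Tiles: (14/7) × (49/7) = 2 × 7 = 14.

14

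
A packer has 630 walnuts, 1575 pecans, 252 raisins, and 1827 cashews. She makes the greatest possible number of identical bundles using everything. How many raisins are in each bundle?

Number of bundles = gcd(630, 1575, 252, 1827).
630 = 2 × 3^2 × 5 × 7
1575 = 3^2 × 5^2 × 7
252 = 2^2 × 3^2 × 7
1827 = 3^2 × 7 × 29
gcd(630, 1575, 252, 1827) = 3^2 × 7 = 63.
raisins per bundle = 252 / 63 = 4.

4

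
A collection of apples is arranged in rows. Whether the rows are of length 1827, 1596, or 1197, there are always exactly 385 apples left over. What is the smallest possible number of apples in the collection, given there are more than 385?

139237

N − 385 must be a common multiple of 1827, 1596, and 1197.
1827 = 3^2 × 7 × 29
1596 = 2^2 × 3 × 7 × 19
1197 = 3^2 × 7 × 19
LCM(1827, 1596, 1197) = 2^2 × 3^2 × 7 × 19 × 29 = 138852.
Smallest N > 385 is LCM + 385 = 138852 + 385 = 139237.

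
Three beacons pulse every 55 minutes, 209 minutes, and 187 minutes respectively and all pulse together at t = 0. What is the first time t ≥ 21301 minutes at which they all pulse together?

Joint pulses occur at multiples of LCM(55, 209, 187).
55 = 5 × 11
209 = 11 × 19
187 = 11 × 17
LCM(55, 209, 187) = 5 × 11 × 17 × 19 = 17765.
Smallest multiple of 17765 that is ≥ 21301: ⌈21301/17765⌉ × 17765 = 2 × 17765 = 35530.

35530 minutes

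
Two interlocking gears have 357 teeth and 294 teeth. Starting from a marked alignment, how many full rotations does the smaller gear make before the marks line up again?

17 rotations

The first common completion time is the LCM of the periods.
357 = 3 × 7 × 17
294 = 2 × 3 × 7^2
LCM(357, 294) = 2 × 3 × 7^2 × 17 = 4998.
Rotations for period 294: 4998 / 294 = 17.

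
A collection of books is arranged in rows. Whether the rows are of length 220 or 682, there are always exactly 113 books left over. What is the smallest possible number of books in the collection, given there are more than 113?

6933

N − 113 must be a common multiple of 220 and 682.
220 = 2^2 × 5 × 11
682 = 2 × 11 × 31
LCM(220, 682) = 2^2 × 5 × 11 × 31 = 6820.
Smallest N > 113 is LCM + 113 = 6820 + 113 = 6933.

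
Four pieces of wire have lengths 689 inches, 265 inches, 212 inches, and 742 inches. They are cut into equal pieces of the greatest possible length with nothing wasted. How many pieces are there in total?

36

Piece length = gcd(689, 265, 212, 742).
689 = 13 × 53
265 = 5 × 53
212 = 2^2 × 53
742 = 2 × 7 × 53
gcd(689, 265, 212, 742) = 53.
Total pieces = 689/53 + 265/53 + 212/53 + 742/53 = 13 + 5 + 4 + 14 = 36.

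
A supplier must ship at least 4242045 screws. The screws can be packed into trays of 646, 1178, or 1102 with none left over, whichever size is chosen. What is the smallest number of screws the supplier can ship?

The number of screws must be a common multiple of 646, 1178, and 1102, so a multiple of their LCM.
646 = 2 × 17 × 19
1178 = 2 × 19 × 31
1102 = 2 × 19 × 29
LCM(646, 1178, 1102) = 2 × 17 × 19 × 29 × 31 = 580754.
Smallest multiple of 580754 that is ≥ 4242045: ⌈4242045/580754⌉ × 580754 = 8 × 580754 = 4646032.

4646032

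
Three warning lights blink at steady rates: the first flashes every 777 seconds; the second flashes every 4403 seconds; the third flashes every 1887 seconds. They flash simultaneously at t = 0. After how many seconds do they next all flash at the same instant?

They coincide at every common multiple of the periods; the first is the LCM.
777 = 3 × 7 × 37
4403 = 7 × 17 × 37
1887 = 3 × 17 × 37
LCM(777, 4403, 1887) = 3 × 7 × 17 × 37 = 13209.

13209 seconds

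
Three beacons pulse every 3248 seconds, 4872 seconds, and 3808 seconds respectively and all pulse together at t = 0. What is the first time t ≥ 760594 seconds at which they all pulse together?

Joint pulses occur at multiples of LCM(3248, 4872, 3808).
3248 = 2^4 × 7 × 29
4872 = 2^3 × 3 × 7 × 29
3808 = 2^5 × 7 × 17
LCM(3248, 4872, 3808) = 2^5 × 3 × 7 × 17 × 29 = 331296.
Smallest multiple of 331296 that is ≥ 760594: ⌈760594/331296⌉ × 331296 = 3 × 331296 = 993888.

993888 seconds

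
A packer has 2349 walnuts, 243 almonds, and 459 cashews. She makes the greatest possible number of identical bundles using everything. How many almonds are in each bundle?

9

Number of bundles = gcd(2349, 243, 459).
2349 = 3^4 × 29
243 = 3^5
459 = 3^3 × 17
gcd(2349, 243, 459) = 3^3 = 27.
almonds per bundle = 243 / 27 = 9.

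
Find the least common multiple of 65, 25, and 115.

65 = 5 × 13
25 = 5^2
115 = 5 × 23
LCM(65, 25, 115) = 5^2 × 13 × 23 = 7475.

7475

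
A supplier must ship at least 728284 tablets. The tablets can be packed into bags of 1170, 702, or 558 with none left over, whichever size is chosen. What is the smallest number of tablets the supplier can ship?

761670

The number of tablets must be a common multiple of 1170, 702, and 558, so a multiple of their LCM.
1170 = 2 × 3^2 × 5 × 13
702 = 2 × 3^3 × 13
558 = 2 × 3^2 × 31
LCM(1170, 702, 558) = 2 × 3^3 × 5 × 13 × 31 = 108810.
Smallest multiple of 108810 that is ≥ 728284: ⌈728284/108810⌉ × 108810 = 7 × 108810 = 761670.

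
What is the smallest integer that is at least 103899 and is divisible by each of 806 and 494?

107198

The integer must be a common multiple of 806 and 494, so a multiple of their LCM.
806 = 2 × 13 × 31
494 = 2 × 13 × 19
LCM(806, 494) = 2 × 13 × 19 × 31 = 15314.
Smallest multiple of 15314 that is ≥ 103899: ⌈103899/15314⌉ × 15314 = 7 × 15314 = 107198.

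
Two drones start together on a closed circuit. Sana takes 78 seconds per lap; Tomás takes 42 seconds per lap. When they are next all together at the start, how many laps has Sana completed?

7 laps

All finish a whole number of cycles simultaneously at t = LCM of the periods.
78 = 2 × 3 × 13
42 = 2 × 3 × 7
LCM(78, 42) = 2 × 3 × 7 × 13 = 546.
Laps for period 78: 546 / 78 = 7.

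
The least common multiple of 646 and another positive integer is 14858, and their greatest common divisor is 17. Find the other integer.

gcd × lcm = product of the two integers, so the other integer is (17 × 14858) / 646 = 391.

391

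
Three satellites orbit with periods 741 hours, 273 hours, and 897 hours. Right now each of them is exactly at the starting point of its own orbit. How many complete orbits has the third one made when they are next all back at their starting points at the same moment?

They are all back at their starting positions together after one LCM of the periods.
741 = 3 × 13 × 19
273 = 3 × 7 × 13
897 = 3 × 13 × 23
LCM(741, 273, 897) = 3 × 7 × 13 × 19 × 23 = 119301.
Orbits for period 897: 119301 / 897 = 133.

133 orbits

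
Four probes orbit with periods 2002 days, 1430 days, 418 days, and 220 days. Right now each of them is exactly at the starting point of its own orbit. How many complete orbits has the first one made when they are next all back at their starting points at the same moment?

They are all back at their starting positions together after one LCM of the periods.
2002 = 2 × 7 × 11 × 13
1430 = 2 × 5 × 11 × 13
418 = 2 × 11 × 19
220 = 2^2 × 5 × 11
LCM(2002, 1430, 418, 220) = 2^2 × 5 × 7 × 11 × 13 × 19 = 380380.
Orbits for period 2002: 380380 / 2002 = 190.

190 orbits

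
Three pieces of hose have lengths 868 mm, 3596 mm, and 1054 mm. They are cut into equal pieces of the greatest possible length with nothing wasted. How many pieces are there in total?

89

Piece length = gcd(868, 3596, 1054).
868 = 2^2 × 7 × 31
3596 = 2^2 × 29 × 31
1054 = 2 × 17 × 31
gcd(868, 3596, 1054) = 2 × 31 = 62.
Total pieces = 868/62 + 3596/62 + 1054/62 = 14 + 58 + 17 = 89.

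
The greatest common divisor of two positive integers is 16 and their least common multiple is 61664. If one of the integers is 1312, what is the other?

752

For two integers, gcd × lcm = product, so the other is (16 × 61664) / 1312 = 986624 / 1312 = 752.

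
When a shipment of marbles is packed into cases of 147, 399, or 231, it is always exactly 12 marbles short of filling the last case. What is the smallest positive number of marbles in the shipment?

30711

Being 12 short of a full case of size k means N ≡ −12 (mod k), i.e. N + 12 is a multiple of each size.
147 = 3 × 7^2
399 = 3 × 7 × 19
231 = 3 × 7 × 11
LCM(147, 399, 231) = 3 × 7^2 × 11 × 19 = 30723.
Smallest positive N is 30723 − 12 = 30711.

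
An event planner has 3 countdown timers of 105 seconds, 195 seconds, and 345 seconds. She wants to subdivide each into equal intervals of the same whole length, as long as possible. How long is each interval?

The interval must divide each timer length; the longest such is the gcd.
105 = 3 × 5 × 7
195 = 3 × 5 × 13
345 = 3 × 5 × 23
gcd(105, 195, 345) = 3 × 5 = 15.

15 seconds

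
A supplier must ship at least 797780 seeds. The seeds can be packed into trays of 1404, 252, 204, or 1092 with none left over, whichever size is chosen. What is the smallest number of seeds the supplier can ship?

835380

The number of seeds must be a common multiple of 1404, 252, 204, and 1092, so a multiple of their LCM.
1404 = 2^2 × 3^3 × 13
252 = 2^2 × 3^2 × 7
204 = 2^2 × 3 × 17
1092 = 2^2 × 3 × 7 × 13
LCM(1404, 252, 204, 1092) = 2^2 × 3^3 × 7 × 13 × 17 = 167076.
Smallest multiple of 167076 that is ≥ 797780: ⌈797780/167076⌉ × 167076 = 5 × 167076 = 835380.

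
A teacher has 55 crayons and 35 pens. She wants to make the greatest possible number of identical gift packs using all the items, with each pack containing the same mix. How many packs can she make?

By the Euclidean algorithm:
55 = 1 × 35 + 20
35 = 1 × 20 + 15
20 = 1 × 15 + 5
15 = 3 × 5 + 0
gcd(55, 35) = 5.

5 packs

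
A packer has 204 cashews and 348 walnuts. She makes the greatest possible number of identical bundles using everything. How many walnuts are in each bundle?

29

Number of bundles = gcd(204, 348).
204 = 2^2 × 3 × 17
348 = 2^2 × 3 × 29
gcd(204, 348) = 2^2 × 3 = 12.
walnuts per bundle = 348 / 12 = 29.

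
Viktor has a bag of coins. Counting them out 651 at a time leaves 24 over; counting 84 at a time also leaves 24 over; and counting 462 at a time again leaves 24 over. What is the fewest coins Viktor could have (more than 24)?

28668

N − 24 must be a common multiple of 651, 84, and 462.
651 = 3 × 7 × 31
84 = 2^2 × 3 × 7
462 = 2 × 3 × 7 × 11
LCM(651, 84, 462) = 2^2 × 3 × 7 × 11 × 31 = 28644.
Smallest N > 24 is LCM + 24 = 28644 + 24 = 28668.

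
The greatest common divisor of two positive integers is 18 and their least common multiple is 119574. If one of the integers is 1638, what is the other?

1314

For two integers, gcd × lcm = product, so the other is (18 × 119574) / 1638 = 2152332 / 1638 = 1314.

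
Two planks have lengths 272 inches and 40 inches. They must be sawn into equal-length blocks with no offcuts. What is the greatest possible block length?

8 inches

By the Euclidean algorithm:
272 = 6 × 40 + 32
40 = 1 × 32 + 8
32 = 4 × 8 + 0
gcd(272, 40) = 8.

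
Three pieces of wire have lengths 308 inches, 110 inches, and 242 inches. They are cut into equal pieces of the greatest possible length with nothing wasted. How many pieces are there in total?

Piece length = gcd(308, 110, 242).
308 = 2^2 × 7 × 11
110 = 2 × 5 × 11
242 = 2 × 11^2
gcd(308, 110, 242) = 2 × 11 = 22.
Total pieces = 308/22 + 110/22 + 242/22 = 14 + 5 + 11 = 30.

30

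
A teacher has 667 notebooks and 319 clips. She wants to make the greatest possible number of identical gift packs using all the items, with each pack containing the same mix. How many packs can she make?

29 packs

The pack count must divide each quantity, so the greatest is gcd(667, 319).
667 = 23 × 29
319 = 11 × 29
gcd(667, 319) = 29.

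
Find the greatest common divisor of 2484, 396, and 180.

2484 = 2^2 × 3^3 × 23
396 = 2^2 × 3^2 × 11
180 = 2^2 × 3^2 × 5
gcd(2484, 396, 180) = 2^2 × 3^2 = 36.

36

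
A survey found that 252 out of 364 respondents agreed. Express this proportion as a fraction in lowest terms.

252 = 2^2 × 3^2 × 7
364 = 2^2 × 7 × 13
gcd(252, 364) = 2^2 × 7 = 28.
Divide numerator and denominator by 28: 252/364 = 9/13.

9/13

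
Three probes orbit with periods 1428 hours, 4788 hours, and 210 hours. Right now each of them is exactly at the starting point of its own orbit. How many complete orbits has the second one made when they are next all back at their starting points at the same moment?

They are all back at their starting positions together after one LCM of the periods.
1428 = 2^2 × 3 × 7 × 17
4788 = 2^2 × 3^2 × 7 × 19
210 = 2 × 3 × 5 × 7
LCM(1428, 4788, 210) = 2^2 × 3^2 × 5 × 7 × 17 × 19 = 406980.
Orbits for period 4788: 406980 / 4788 = 85.

85 orbits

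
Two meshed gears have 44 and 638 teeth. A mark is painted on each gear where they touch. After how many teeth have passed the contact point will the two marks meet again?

The first simultaneous occurrence is after LCM of the individual periods.
44 = 2^2 × 11
638 = 2 × 11 × 29
LCM(44, 638) = 2^2 × 11 × 29 = 1276.

1276 teeth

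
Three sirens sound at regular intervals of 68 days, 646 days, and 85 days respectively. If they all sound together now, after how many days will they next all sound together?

They coincide at every common multiple of the periods; the first is the LCM.
68 = 2^2 × 17
646 = 2 × 17 × 19
85 = 5 × 17
LCM(68, 646, 85) = 2^2 × 5 × 17 × 19 = 6460.

6460 days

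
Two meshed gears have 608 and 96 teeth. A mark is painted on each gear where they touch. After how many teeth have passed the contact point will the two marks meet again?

The first simultaneous occurrence is after LCM of the individual periods.
608 = 2^5 × 19
96 = 2^5 × 3
LCM(608, 96) = 2^5 × 3 × 19 = 1824.

1824 teeth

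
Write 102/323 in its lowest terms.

102 = 2 × 3 × 17
323 = 17 × 19
gcd(102, 323) = 17.
Divide numerator and denominator by 17: 102/323 = 6/19.

6/19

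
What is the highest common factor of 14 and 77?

7

14 = 2 × 7
77 = 7 × 11
gcd(14, 77) = 7.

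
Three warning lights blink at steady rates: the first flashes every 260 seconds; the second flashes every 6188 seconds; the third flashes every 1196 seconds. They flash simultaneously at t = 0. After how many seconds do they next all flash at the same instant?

They coincide at every common multiple of the periods; the first is the LCM.
260 = 2^2 × 5 × 13
6188 = 2^2 × 7 × 13 × 17
1196 = 2^2 × 13 × 23
LCM(260, 6188, 1196) = 2^2 × 5 × 7 × 13 × 17 × 23 = 711620.

711620 seconds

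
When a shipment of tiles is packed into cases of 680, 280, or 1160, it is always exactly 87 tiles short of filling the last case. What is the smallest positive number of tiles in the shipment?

Being 87 short of a full case of size k means N ≡ −87 (mod k), i.e. N + 87 is a multiple of each size.
680 = 2^3 × 5 × 17
280 = 2^3 × 5 × 7
1160 = 2^3 × 5 × 29
LCM(680, 280, 1160) = 2^3 × 5 × 7 × 17 × 29 = 138040.
Smallest positive N is 138040 − 87 = 137953.

137953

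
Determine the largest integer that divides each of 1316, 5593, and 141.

1316 = 2^2 × 7 × 47
5593 = 7 × 17 × 47
141 = 3 × 47
gcd(1316, 5593, 141) = 47.

47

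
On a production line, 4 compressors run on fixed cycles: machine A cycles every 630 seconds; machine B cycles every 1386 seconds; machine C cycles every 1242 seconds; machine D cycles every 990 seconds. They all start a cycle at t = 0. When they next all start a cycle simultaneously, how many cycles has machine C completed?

They are all back at their starting positions together after one LCM of the periods.
630 = 2 × 3^2 × 5 × 7
1386 = 2 × 3^2 × 7 × 11
1242 = 2 × 3^3 × 23
990 = 2 × 3^2 × 5 × 11
LCM(630, 1386, 1242, 990) = 2 × 3^3 × 5 × 7 × 11 × 23 = 478170.
Cycles for period 1242: 478170 / 1242 = 385.

385 cycles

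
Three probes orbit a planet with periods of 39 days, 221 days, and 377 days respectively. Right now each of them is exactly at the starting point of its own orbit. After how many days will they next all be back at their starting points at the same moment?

19227 days

We need the least common multiple of the intervals.
39 = 3 × 13
221 = 13 × 17
377 = 13 × 29
LCM(39, 221, 377) = 3 × 13 × 17 × 29 = 19227.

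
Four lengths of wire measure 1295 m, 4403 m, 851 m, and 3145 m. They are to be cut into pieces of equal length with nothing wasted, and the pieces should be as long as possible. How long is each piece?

The greatest length dividing all of 1295, 4403, 851, and 3145 is their gcd.
1295 = 5 × 7 × 37
4403 = 7 × 17 × 37
851 = 23 × 37
3145 = 5 × 17 × 37
gcd(1295, 4403, 851, 3145) = 37.

37 m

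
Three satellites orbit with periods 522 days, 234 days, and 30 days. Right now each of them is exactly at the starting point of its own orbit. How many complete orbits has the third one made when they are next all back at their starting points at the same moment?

The first common completion time is the LCM of the periods.
522 = 2 × 3^2 × 29
234 = 2 × 3^2 × 13
30 = 2 × 3 × 5
LCM(522, 234, 30) = 2 × 3^2 × 5 × 13 × 29 = 33930.
Orbits for period 30: 33930 / 30 = 1131.

1131 orbits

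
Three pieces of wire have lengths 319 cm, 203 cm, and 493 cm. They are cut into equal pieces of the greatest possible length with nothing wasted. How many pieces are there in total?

35

Piece length = gcd(319, 203, 493).
319 = 11 × 29
203 = 7 × 29
493 = 17 × 29
gcd(319, 203, 493) = 29.
Total pieces = 319/29 + 203/29 + 493/29 = 11 + 7 + 17 = 35.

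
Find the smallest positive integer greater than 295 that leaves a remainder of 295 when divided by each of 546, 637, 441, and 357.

195217

N − 295 must be a common multiple of 546, 637, 441, and 357.
546 = 2 × 3 × 7 × 13
637 = 7^2 × 13
441 = 3^2 × 7^2
357 = 3 × 7 × 17
LCM(546, 637, 441, 357) = 2 × 3^2 × 7^2 × 13 × 17 = 194922.
Smallest N > 295 is LCM + 295 = 194922 + 295 = 195217.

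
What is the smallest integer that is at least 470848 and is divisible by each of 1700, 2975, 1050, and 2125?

535500

The integer must be a common multiple of 1700, 2975, 1050, and 2125, so a multiple of their LCM.
1700 = 2^2 × 5^2 × 17
2975 = 5^2 × 7 × 17
1050 = 2 × 3 × 5^2 × 7
2125 = 5^3 × 17
LCM(1700, 2975, 1050, 2125) = 2^2 × 3 × 5^3 × 7 × 17 = 178500.
Smallest multiple of 178500 that is ≥ 470848: ⌈470848/178500⌉ × 178500 = 3 × 178500 = 535500.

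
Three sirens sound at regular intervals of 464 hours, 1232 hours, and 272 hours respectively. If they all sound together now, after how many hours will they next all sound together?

607376 hours

The first simultaneous occurrence is after LCM of the individual periods.
464 = 2^4 × 29
1232 = 2^4 × 7 × 11
272 = 2^4 × 17
LCM(464, 1232, 272) = 2^4 × 7 × 11 × 17 × 29 = 607376.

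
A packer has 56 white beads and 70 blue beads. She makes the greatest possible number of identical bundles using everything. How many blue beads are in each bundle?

Number of bundles = gcd(56, 70).
56 = 2^3 × 7
70 = 2 × 5 × 7
gcd(56, 70) = 2 × 7 = 14.
blue beads per bundle = 70 / 14 = 5.

5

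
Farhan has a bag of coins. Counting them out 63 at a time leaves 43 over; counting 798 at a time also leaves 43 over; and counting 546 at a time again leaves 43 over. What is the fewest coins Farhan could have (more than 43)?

31165

N − 43 must be a common multiple of 63, 798, and 546.
63 = 3^2 × 7
798 = 2 × 3 × 7 × 19
546 = 2 × 3 × 7 × 13
LCM(63, 798, 546) = 2 × 3^2 × 7 × 13 × 19 = 31122.
Smallest N > 43 is LCM + 43 = 31122 + 43 = 31165.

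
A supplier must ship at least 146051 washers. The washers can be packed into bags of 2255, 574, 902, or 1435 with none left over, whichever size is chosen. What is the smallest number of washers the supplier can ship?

157850

The number of washers must be a common multiple of 2255, 574, 902, and 1435, so a multiple of their LCM.
2255 = 5 × 11 × 41
574 = 2 × 7 × 41
902 = 2 × 11 × 41
1435 = 5 × 7 × 41
LCM(2255, 574, 902, 1435) = 2 × 5 × 7 × 11 × 41 = 31570.
Smallest multiple of 31570 that is ≥ 146051: ⌈146051/31570⌉ × 31570 = 5 × 31570 = 157850.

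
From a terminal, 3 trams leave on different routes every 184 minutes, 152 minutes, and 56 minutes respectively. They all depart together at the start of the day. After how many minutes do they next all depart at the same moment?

24472 minutes

The first simultaneous occurrence is after LCM of the individual periods.
184 = 2^3 × 23
152 = 2^3 × 19
56 = 2^3 × 7
LCM(184, 152, 56) = 2^3 × 7 × 19 × 23 = 24472.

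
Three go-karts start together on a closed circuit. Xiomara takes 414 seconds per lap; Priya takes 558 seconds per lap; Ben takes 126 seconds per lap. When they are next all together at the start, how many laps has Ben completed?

All finish a whole number of cycles simultaneously at t = LCM of the periods.
414 = 2 × 3^2 × 23
558 = 2 × 3^2 × 31
126 = 2 × 3^2 × 7
LCM(414, 558, 126) = 2 × 3^2 × 7 × 23 × 31 = 89838.
Laps for period 126: 89838 / 126 = 713.

713 laps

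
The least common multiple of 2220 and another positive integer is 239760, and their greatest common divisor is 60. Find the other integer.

6480

gcd × lcm = product of the two integers, so the other integer is (60 × 239760) / 2220 = 6480.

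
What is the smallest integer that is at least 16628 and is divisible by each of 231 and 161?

21252

The integer must be a common multiple of 231 and 161, so a multiple of their LCM.
231 = 3 × 7 × 11
161 = 7 × 23
LCM(231, 161) = 3 × 7 × 11 × 23 = 5313.
Smallest multiple of 5313 that is ≥ 16628: ⌈16628/5313⌉ × 5313 = 4 × 5313 = 21252.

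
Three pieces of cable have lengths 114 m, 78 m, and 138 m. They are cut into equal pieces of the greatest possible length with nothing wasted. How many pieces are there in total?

Piece length = gcd(114, 78, 138).
114 = 2 × 3 × 19
78 = 2 × 3 × 13
138 = 2 × 3 × 23
gcd(114, 78, 138) = 2 × 3 = 6.
Total pieces = 114/6 + 78/6 + 138/6 = 19 + 13 + 23 = 55.

55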